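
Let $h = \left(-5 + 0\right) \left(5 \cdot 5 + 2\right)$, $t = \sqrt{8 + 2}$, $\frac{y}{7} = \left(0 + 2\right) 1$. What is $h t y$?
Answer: $- 1890 \sqrt{10} \approx -5976.7$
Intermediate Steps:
$y = 14$ ($y = 7 \left(0 + 2\right) 1 = 7 \cdot 2 \cdot 1 = 7 \cdot 2 = 14$)
$t = \sqrt{10} \approx 3.1623$
$h = -135$ ($h = - 5 \left(25 + 2\right) = \left(-5\right) 27 = -135$)
$h t y = - 135 \sqrt{10} \cdot 14 = - 1890 \sqrt{10}$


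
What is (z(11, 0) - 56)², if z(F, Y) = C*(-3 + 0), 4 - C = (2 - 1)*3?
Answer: 3481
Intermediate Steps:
C = 1 (C = 4 - (2 - 1)*3 = 4 - 3 = 1)
z(F, Y) = -3 (z(F, Y) = 1*(-3 + 0) = 1*(-3) = -3)
(z(11, 0) - 56)² = (-3 - 56)² = (-59)² = 3481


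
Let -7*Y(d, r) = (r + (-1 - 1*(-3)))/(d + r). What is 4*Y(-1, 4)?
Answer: -8/7 ≈ -1.1429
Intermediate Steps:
Y(d, r) = -(2 + r)/(7*(d + r)) (Y(d, r) = -(r + (-1 - 1*(-3)))/(7*(d + r)) = -(r + (-1 + 3))/(7*(d + r)) = -(r + 2)/(7*(d + r)) = -(2 + r)/(7*(d + r)))
4*Y(-1, 4) = 4*((-2 - 1*4)/(7*(-1 + 4))) = 4*((1/7)*(-2 - 4)/3) = 4*((1/7)*(1/3)*(-6)) = 4*(-2/7) = -8/7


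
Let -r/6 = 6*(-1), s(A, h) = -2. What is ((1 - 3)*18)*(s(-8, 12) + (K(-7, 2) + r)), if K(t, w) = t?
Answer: -972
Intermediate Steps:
r = 36 (r = -36*(-1) = -6*(-6) = 36)
((1 - 3)*18)*(s(-8, 12) + (K(-7, 2) + r)) = ((1 - 3)*18)*(-2 + (-7 + 36)) = (-2*18)*(-2 + 29) = -36*27 = -972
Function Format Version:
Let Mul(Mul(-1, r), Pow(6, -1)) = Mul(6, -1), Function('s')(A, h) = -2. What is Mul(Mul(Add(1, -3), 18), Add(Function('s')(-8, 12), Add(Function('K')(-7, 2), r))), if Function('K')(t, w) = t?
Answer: -972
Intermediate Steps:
r = 36 (r = Mul(-6, Mul(6, -1)) = Mul(-6, -6) = 36)
Mul(Mul(Add(1, -3), 18), Add(Function('s')(-8, 12), Add(Function('K')(-7, 2), r))) = Mul(Mul(Add(1, -3), 18), Add(-2, Add(-7, 36))) = Mul(Mul(-2, 18), Add(-2, 29)) = Mul(-36, 27) = -972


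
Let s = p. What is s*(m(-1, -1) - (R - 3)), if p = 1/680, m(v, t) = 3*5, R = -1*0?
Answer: 9/340 ≈ 0.026471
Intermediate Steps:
R = 0
m(v, t) = 15
p = 1/680 ≈ 0.0014706
s = 1/680 ≈ 0.0014706
s*(m(-1, -1) - (R - 3)) = (15 - (0 - 3))/680 = (15 - 1*(-3))/680 = (15 + 3)/680 = (1/680)*18 = 9/340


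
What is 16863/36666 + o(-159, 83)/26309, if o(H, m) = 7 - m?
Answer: 20993431/45935514 ≈ 0.45702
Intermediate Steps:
16863/36666 + o(-159, 83)/26309 = 16863/36666 + (7 - 1*83)/26309 = 16863*(1/36666) + (7 - 83)*(1/26309) = 803/1746 - 76*1/26309 = 803/1746 - 76/26309 = 20993431/45935514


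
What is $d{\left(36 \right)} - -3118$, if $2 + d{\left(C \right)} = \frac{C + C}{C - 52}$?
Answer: $\frac{6223}{2} \approx 3111.5$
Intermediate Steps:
$d{\left(C \right)} = -2 + \frac{2 C}{-52 + C}$ ($d{\left(C \right)} = -2 + \frac{C + C}{C - 52} = -2 + \frac{2 C}{-52 + C}$)
$d{\left(36 \right)} - -3118 = \frac{104}{-52 + 36} - -3118 = \frac{104}{-16} + 3118 = 104 \left(- \frac{1}{16}\right) + 3118 = - \frac{13}{2} + 3118 = \frac{6223}{2}$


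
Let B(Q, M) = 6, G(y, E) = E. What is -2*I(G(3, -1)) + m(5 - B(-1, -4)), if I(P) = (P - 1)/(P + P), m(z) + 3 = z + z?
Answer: -7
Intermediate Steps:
m(z) = -3 + 2*z (m(z) = -3 + (z + z) = -3 + 2*z)
I(P) = (-1 + P)/(2*P) (I(P) = (-1 + P)/((2*P)) = (-1 + P)*(1/(2*P)) = (-1 + P)/(2*P))
-2*I(G(3, -1)) + m(5 - B(-1, -4)) = -(-1 - 1)/(-1) + (-3 + 2*(5 - 1*6)) = -(-1)*(-2) + (-3 + 2*(5 - 6)) = -2*1 + (-3 + 2*(-1)) = -2 + (-3 - 2) = -2 - 5 = -7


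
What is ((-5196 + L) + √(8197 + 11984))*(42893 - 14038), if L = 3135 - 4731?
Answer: -195983160 + 894505*√21 ≈ -1.9188e+8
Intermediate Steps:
L = -1596
((-5196 + L) + √(8197 + 11984))*(42893 - 14038) = ((-5196 - 1596) + √(8197 + 11984))*(42893 - 14038) = (-6792 + √20181)*28855 = (-6792 + 31*√21)*28855 = -195983160 + 894505*√21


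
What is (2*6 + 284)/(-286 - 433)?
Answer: -296/719 ≈ -0.41168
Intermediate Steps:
(2*6 + 284)/(-286 - 433) = (12 + 284)/(-719) = 296*(-1/719) = -296/719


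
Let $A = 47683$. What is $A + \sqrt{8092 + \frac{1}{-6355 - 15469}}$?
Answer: $47683 + \frac{\sqrt{60220534187}}{2728} \approx 47773.0$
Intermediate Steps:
$A + \sqrt{8092 + \frac{1}{-6355 - 15469}} = 47683 + \sqrt{8092 + \frac{1}{-6355 - 15469}} = 47683 + \sqrt{8092 + \frac{1}{-21824}} = 47683 + \sqrt{8092 - \frac{1}{21824}} = 47683 + \sqrt{\frac{176599807}{21824}} = 47683 + \frac{\sqrt{60220534187}}{2728}$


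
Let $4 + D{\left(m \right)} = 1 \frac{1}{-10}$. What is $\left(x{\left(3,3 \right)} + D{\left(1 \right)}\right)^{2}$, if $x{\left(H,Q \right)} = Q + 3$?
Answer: $\frac{361}{100} \approx 3.61$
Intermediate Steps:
$x{\left(H,Q \right)} = 3 + Q$
$D{\left(m \right)} = - \frac{41}{10}$ ($D{\left(m \right)} = -4 + 1 \frac{1}{-10} = -4 + 1 \left(- \frac{1}{10}\right) = -4 - \frac{1}{10} = - \frac{41}{10}$)
$\left(x{\left(3,3 \right)} + D{\left(1 \right)}\right)^{2} = \left(\left(3 + 3\right) - \frac{41}{10}\right)^{2} = \left(6 - \frac{41}{10}\right)^{2} = \left(\frac{19}{10}\right)^{2} = \frac{361}{100}$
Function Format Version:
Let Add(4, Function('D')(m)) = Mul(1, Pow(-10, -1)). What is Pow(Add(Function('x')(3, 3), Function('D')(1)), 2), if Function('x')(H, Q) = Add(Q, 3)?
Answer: Rational(361, 100) ≈ 3.6100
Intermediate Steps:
Function('x')(H, Q) = Add(3, Q)
Function('D')(m) = Rational(-41, 10) (Function('D')(m) = Add(-4, Mul(1, Pow(-10, -1))) = Add(-4, Mul(1, Rational(-1, 10))) = Add(-4, Rational(-1, 10)) = Rational(-41, 10))
Pow(Add(Function('x')(3, 3), Function('D')(1)), 2) = Pow(Add(Add(3, 3), Rational(-41, 10)), 2) = Pow(Add(6, Rational(-41, 10)), 2) = Pow(Rational(19, 10), 2) = Rational(361, 100)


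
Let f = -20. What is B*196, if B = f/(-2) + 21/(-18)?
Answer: 5194/3 ≈ 1731.3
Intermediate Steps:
B = 53/6 (B = -20/(-2) + 21/(-18) = -20*(-1/2) + 21*(-1/18) = 10 - 7/6 = 53/6 ≈ 8.8333)
B*196 = (53/6)*196 = 5194/3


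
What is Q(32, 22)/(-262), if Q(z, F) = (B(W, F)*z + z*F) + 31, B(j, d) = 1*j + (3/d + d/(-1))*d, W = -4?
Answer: 14785/262 ≈ 56.431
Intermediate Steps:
B(j, d) = j + d*(-d + 3/d) (B(j, d) = j + (3/d + d*(-1))*d = j + (3/d - d)*d = j + (-d + 3/d)*d = j + d*(-d + 3/d))
Q(z, F) = 31 + F*z + z*(-1 - F**2) (Q(z, F) = ((3 - 4 - F**2)*z + z*F) + 31 = ((-1 - F**2)*z + F*z) + 31 = (z*(-1 - F**2) + F*z) + 31 = (F*z + z*(-1 - F**2)) + 31 = 31 + F*z + z*(-1 - F**2))
Q(32, 22)/(-262) = (31 + 22*32 - 1*32*(1 + 22**2))/(-262) = (31 + 704 - 1*32*(1 + 484))*(-1/262) = (31 + 704 - 1*32*485)*(-1/262) = (31 + 704 - 15520)*(-1/262) = -14785*(-1/262) = 14785/262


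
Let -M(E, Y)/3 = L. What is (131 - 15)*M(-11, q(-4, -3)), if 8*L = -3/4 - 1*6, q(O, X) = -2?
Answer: 2349/8 ≈ 293.63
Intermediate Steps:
L = -27/32 (L = (-3/4 - 1*6)/8 = (-3*¼ - 6)/8 = (-¾ - 6)/8 = (⅛)*(-27/4) = -27/32 ≈ -0.84375)
M(E, Y) = 81/32 (M(E, Y) = -3*(-27/32) = 81/32)
(131 - 15)*M(-11, q(-4, -3)) = (131 - 15)*(81/32) = 116*(81/32) = 2349/8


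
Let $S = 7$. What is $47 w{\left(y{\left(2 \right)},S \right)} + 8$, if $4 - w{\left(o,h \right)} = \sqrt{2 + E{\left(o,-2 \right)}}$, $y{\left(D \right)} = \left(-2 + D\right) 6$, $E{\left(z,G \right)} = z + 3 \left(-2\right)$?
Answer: $196 - 94 i \approx 196.0 - 94.0 i$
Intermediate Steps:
$E{\left(z,G \right)} = -6 + z$ ($E{\left(z,G \right)} = z - 6 = -6 + z$)
$y{\left(D \right)} = -12 + 6 D$
$w{\left(o,h \right)} = 4 - \sqrt{-4 + o}$ ($w{\left(o,h \right)} = 4 - \sqrt{2 + \left(-6 + o\right)} = 4 - \sqrt{-4 + o}$)
$47 w{\left(y{\left(2 \right)},S \right)} + 8 = 47 \left(4 - \sqrt{-4 + \left(-12 + 6 \cdot 2\right)}\right) + 8 = 47 \left(4 - \sqrt{-4 + \left(-12 + 12\right)}\right) + 8 = 47 \left(4 - \sqrt{-4 + 0}\right) + 8 = 47 \left(4 - \sqrt{-4}\right) + 8 = 47 \left(4 - 2 i\right) + 8 = \left(188 - 94 i\right) + 8 = 196 - 94 i$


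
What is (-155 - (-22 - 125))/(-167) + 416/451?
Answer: 73080/75317 ≈ 0.97030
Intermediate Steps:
(-155 - (-22 - 125))/(-167) + 416/451 = (-155 - 1*(-147))*(-1/167) + 416*(1/451) = (-155 + 147)*(-1/167) + 416/451 = -8*(-1/167) + 416/451 = 8/167 + 416/451 = 73080/75317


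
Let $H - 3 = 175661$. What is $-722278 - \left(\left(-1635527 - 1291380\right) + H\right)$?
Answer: $2028965$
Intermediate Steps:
$H = 175664$ ($H = 3 + 175661 = 175664$)
$-722278 - \left(\left(-1635527 - 1291380\right) + H\right) = -722278 - \left(\left(-1635527 - 1291380\right) + 175664\right) = -722278 - \left(-2926907 + 175664\right) = -722278 - -2751243 = -722278 + 2751243 = 2028965$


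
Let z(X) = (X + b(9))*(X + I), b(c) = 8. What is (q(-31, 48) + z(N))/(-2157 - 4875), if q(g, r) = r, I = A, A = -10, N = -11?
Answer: -37/2344 ≈ -0.015785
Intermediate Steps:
I = -10
z(X) = (-10 + X)*(8 + X) (z(X) = (X + 8)*(X - 10) = (8 + X)*(-10 + X) = (-10 + X)*(8 + X))
(q(-31, 48) + z(N))/(-2157 - 4875) = (48 + (-80 + (-11)² - 2*(-11)))/(-2157 - 4875) = (48 + (-80 + 121 + 22))/(-7032) = (48 + 63)*(-1/7032) = 111*(-1/7032) = -37/2344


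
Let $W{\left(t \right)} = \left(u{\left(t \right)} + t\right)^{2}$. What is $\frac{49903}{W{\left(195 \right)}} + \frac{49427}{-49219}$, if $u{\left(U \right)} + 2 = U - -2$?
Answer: $- \frac{5061670943}{7486209900} \approx -0.67613$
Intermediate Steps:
$u{\left(U \right)} = U$ ($u{\left(U \right)} = -2 + \left(U - -2\right) = -2 + \left(U + 2\right) = -2 + \left(2 + U\right) = U$)
$W{\left(t \right)} = 4 t^{2}$ ($W{\left(t \right)} = \left(t + t\right)^{2} = \left(2 t\right)^{2} = 4 t^{2}$)
$\frac{49903}{W{\left(195 \right)}} + \frac{49427}{-49219} = \frac{49903}{4 \cdot 195^{2}} + \frac{49427}{-49219} = \frac{49903}{4 \cdot 38025} + 49427 \left(- \frac{1}{49219}\right) = \frac{49903}{152100} - \frac{49427}{49219} = - \frac{5061670943}{7486209900}$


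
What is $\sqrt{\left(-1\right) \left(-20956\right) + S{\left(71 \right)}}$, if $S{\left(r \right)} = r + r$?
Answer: $\sqrt{21098} \approx 145.25$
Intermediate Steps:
$S{\left(r \right)} = 2 r$
$\sqrt{\left(-1\right) \left(-20956\right) + S{\left(71 \right)}} = \sqrt{\left(-1\right) \left(-20956\right) + 2 \cdot 71} = \sqrt{20956 + 142} = \sqrt{21098}$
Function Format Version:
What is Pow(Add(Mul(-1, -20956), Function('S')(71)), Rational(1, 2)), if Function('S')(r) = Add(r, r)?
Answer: Pow(21098, Rational(1, 2)) ≈ 145.25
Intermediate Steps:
Function('S')(r) = Mul(2, r)
Pow(Add(Mul(-1, -20956), Function('S')(71)), Rational(1, 2)) = Pow(Add(Mul(-1, -20956), Mul(2, 71)), Rational(1, 2)) = Pow(Add(20956, 142), Rational(1, 2)) = Pow(21098, Rational(1, 2))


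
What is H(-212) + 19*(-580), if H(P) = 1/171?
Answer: -1884419/171 ≈ -11020.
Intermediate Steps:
H(P) = 1/171
H(-212) + 19*(-580) = 1/171 + 19*(-580) = 1/171 - 11020 = -1884419/171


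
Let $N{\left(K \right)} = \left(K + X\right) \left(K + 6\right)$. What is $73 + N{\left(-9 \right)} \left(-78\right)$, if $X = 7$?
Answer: $-395$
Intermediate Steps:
$N{\left(K \right)} = \left(6 + K\right) \left(7 + K\right)$ ($N{\left(K \right)} = \left(K + 7\right) \left(K + 6\right) = \left(7 + K\right) \left(6 + K\right) = \left(6 + K\right) \left(7 + K\right)$)
$73 + N{\left(-9 \right)} \left(-78\right) = 73 + \left(42 + \left(-9\right)^{2} + 13 \left(-9\right)\right) \left(-78\right) = 73 + \left(42 + 81 - 117\right) \left(-78\right) = 73 + 6 \left(-78\right) = 73 - 468 = -395$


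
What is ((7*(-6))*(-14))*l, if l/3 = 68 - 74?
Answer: -10584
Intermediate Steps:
l = -18 (l = 3*(68 - 74) = 3*(-6) = -18)
((7*(-6))*(-14))*l = ((7*(-6))*(-14))*(-18) = -42*(-14)*(-18) = 588*(-18) = -10584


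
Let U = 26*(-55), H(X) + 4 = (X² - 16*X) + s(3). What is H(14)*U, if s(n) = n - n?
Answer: 45760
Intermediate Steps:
s(n) = 0
H(X) = -4 + X² - 16*X (H(X) = -4 + ((X² - 16*X) + 0) = -4 + (X² - 16*X) = -4 + X² - 16*X)
U = -1430
H(14)*U = (-4 + 14² - 16*14)*(-1430) = (-4 + 196 - 224)*(-1430) = -32*(-1430) = 45760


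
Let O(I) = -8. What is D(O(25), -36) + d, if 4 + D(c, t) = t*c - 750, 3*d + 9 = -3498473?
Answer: -3499880/3 ≈ -1.1666e+6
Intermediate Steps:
d = -3498482/3 (d = -3 + (⅓)*(-3498473) = -3 - 3498473/3 = -3498482/3 ≈ -1.1662e+6)
D(c, t) = -754 + c*t (D(c, t) = -4 + (t*c - 750) = -4 + (c*t - 750) = -4 + (-750 + c*t) = -754 + c*t)
D(O(25), -36) + d = (-754 - 8*(-36)) - 3498482/3 = (-754 + 288) - 3498482/3 = -466 - 3498482/3 = -3499880/3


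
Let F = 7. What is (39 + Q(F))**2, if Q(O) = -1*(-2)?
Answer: 1681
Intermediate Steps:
Q(O) = 2
(39 + Q(F))**2 = (39 + 2)**2 = 41**2 = 1681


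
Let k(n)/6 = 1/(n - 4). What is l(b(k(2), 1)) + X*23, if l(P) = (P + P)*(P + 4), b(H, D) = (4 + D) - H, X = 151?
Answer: 3665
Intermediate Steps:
k(n) = 6/(-4 + n) (k(n) = 6/(n - 4) = 6/(-4 + n))
b(H, D) = 4 + D - H
l(P) = 2*P*(4 + P) (l(P) = (2*P)*(4 + P) = 2*P*(4 + P))
l(b(k(2), 1)) + X*23 = 2*(4 + 1 - 6/(-4 + 2))*(4 + (4 + 1 - 6/(-4 + 2))) + 151*23 = 2*(4 + 1 - 6/(-2))*(4 + (4 + 1 - 6/(-2))) + 3473 = 2*(4 + 1 - 6*(-1)/2)*(4 + (4 + 1 - 6*(-1)/2)) + 3473 = 2*(4 + 1 - 1*(-3))*(4 + (4 + 1 - 1*(-3))) + 3473 = 2*(4 + 1 + 3)*(4 + (4 + 1 + 3)) + 3473 = 2*8*(4 + 8) + 3473 = 2*8*12 + 3473 = 192 + 3473 = 3665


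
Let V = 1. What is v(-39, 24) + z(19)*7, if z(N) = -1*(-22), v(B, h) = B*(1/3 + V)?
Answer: 102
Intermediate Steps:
v(B, h) = 4*B/3 (v(B, h) = B*(1/3 + 1) = B*(⅓ + 1) = B*(4/3) = 4*B/3)
z(N) = 22
v(-39, 24) + z(19)*7 = (4/3)*(-39) + 22*7 = -52 + 154 = 102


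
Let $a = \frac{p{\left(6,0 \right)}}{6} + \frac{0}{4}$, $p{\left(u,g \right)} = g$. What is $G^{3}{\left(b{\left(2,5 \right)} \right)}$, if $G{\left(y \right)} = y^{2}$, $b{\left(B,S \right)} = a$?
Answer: $0$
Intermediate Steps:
$a = 0$ ($a = \frac{0}{6} + \frac{0}{4} = 0 \cdot \frac{1}{6} + 0 \cdot \frac{1}{4} = 0 + 0 = 0$)
$b{\left(B,S \right)} = 0$
$G^{3}{\left(b{\left(2,5 \right)} \right)} = \left(0^{2}\right)^{3} = 0^{3} = 0$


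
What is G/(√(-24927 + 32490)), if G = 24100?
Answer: 24100*√7563/7563 ≈ 277.12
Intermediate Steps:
G/(√(-24927 + 32490)) = 24100/(√(-24927 + 32490)) = 24100/(√7563) = 24100*(√7563/7563) = 24100*√7563/7563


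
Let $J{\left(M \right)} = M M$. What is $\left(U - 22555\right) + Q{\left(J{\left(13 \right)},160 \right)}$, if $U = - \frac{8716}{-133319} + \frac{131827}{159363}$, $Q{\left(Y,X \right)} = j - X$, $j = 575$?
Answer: $- \frac{470370039693859}{21246115797} \approx -22139.0$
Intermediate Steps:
$J{\left(M \right)} = M^{2}$
$Q{\left(Y,X \right)} = 575 - X$
$U = \frac{18964051721}{21246115797}$ ($U = \left(-8716\right) \left(- \frac{1}{133319}\right) + 131827 \cdot \frac{1}{159363} = \frac{8716}{133319} + \frac{131827}{159363} = \frac{18964051721}{21246115797} \approx 0.89259$)
$\left(U - 22555\right) + Q{\left(J{\left(13 \right)},160 \right)} = \left(\frac{18964051721}{21246115797} - 22555\right) + \left(575 - 160\right) = - \frac{479187177749614}{21246115797} + \left(575 - 160\right) = - \frac{479187177749614}{21246115797} + 415 = - \frac{470370039693859}{21246115797}$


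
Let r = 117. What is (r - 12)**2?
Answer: 11025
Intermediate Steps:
(r - 12)**2 = (117 - 12)**2 = 105**2 = 11025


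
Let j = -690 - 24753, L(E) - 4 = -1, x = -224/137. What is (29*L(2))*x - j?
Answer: 3466203/137 ≈ 25301.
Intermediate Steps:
x = -224/137 (x = -224*1/137 = -224/137 ≈ -1.6350)
L(E) = 3 (L(E) = 4 - 1 = 3)
j = -25443
(29*L(2))*x - j = (29*3)*(-224/137) - 1*(-25443) = 87*(-224/137) + 25443 = -19488/137 + 25443 = 3466203/137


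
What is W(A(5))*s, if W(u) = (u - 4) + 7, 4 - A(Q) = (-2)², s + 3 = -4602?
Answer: -13815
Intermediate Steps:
s = -4605 (s = -3 - 4602 = -4605)
A(Q) = 0 (A(Q) = 4 - 1*(-2)² = 4 - 1*4 = 4 - 4 = 0)
W(u) = 3 + u (W(u) = (-4 + u) + 7 = 3 + u)
W(A(5))*s = (3 + 0)*(-4605) = 3*(-4605) = -13815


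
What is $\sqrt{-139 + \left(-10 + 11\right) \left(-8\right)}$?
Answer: $7 i \sqrt{3} \approx 12.124 i$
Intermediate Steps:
$\sqrt{-139 + \left(-10 + 11\right) \left(-8\right)} = \sqrt{-139 + 1 \left(-8\right)} = \sqrt{-139 - 8} = \sqrt{-147} = 7 i \sqrt{3}$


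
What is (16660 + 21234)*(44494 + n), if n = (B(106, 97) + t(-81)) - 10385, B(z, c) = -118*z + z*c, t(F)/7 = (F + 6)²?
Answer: 2700250652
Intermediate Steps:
t(F) = 7*(6 + F)² (t(F) = 7*(F + 6)² = 7*(6 + F)²)
B(z, c) = -118*z + c*z
n = 26764 (n = (106*(-118 + 97) + 7*(6 - 81)²) - 10385 = (106*(-21) + 7*(-75)²) - 10385 = (-2226 + 7*5625) - 10385 = (-2226 + 39375) - 10385 = 37149 - 10385 = 26764)
(16660 + 21234)*(44494 + n) = (16660 + 21234)*(44494 + 26764) = 37894*71258 = 2700250652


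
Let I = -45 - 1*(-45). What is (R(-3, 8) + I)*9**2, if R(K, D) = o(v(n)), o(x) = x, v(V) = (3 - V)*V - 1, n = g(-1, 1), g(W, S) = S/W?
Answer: -405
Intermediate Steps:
I = 0 (I = -45 + 45 = 0)
n = -1 (n = 1/(-1) = 1*(-1) = -1)
v(V) = -1 + V*(3 - V) (v(V) = V*(3 - V) - 1 = -1 + V*(3 - V))
R(K, D) = -5 (R(K, D) = -1 - 1*(-1)**2 + 3*(-1) = -1 - 1*1 - 3 = -1 - 1 - 3 = -5)
(R(-3, 8) + I)*9**2 = (-5 + 0)*9**2 = -5*81 = -405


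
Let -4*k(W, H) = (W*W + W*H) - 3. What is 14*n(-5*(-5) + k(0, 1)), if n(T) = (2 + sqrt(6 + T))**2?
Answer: 1001/2 + 28*sqrt(127) ≈ 816.04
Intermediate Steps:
k(W, H) = 3/4 - W**2/4 - H*W/4 (k(W, H) = -((W*W + W*H) - 3)/4 = -((W**2 + H*W) - 3)/4 = -(-3 + W**2 + H*W)/4 = 3/4 - W**2/4 - H*W/4)
14*n(-5*(-5) + k(0, 1)) = 14*(2 + sqrt(6 + (-5*(-5) + (3/4 - 1/4*0**2 - 1/4*1*0))))**2 = 14*(2 + sqrt(6 + (25 + (3/4 - 1/4*0 + 0))))**2 = 14*(2 + sqrt(6 + (25 + (3/4 + 0 + 0))))**2 = 14*(2 + sqrt(6 + (25 + 3/4)))**2 = 14*(2 + sqrt(6 + 103/4))**2 = 14*(2 + sqrt(127/4))**2 = 14*(2 + sqrt(127)/2)**2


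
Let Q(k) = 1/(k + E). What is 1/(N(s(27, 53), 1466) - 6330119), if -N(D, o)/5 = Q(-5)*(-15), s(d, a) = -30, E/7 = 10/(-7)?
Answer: -1/6330124 ≈ -1.5797e-7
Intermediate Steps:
E = -10 (E = 7*(10/(-7)) = 7*(10*(-⅐)) = 7*(-10/7) = -10)
Q(k) = 1/(-10 + k) (Q(k) = 1/(k - 10) = 1/(-10 + k))
N(D, o) = -5 (N(D, o) = -5*(-15)/(-10 - 5) = -5*(-15)/(-15) = -(-1)*(-15)/3 = -5*1 = -5)
1/(N(s(27, 53), 1466) - 6330119) = 1/(-5 - 6330119) = 1/(-6330124) = -1/6330124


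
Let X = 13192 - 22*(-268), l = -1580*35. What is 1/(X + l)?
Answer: -1/36212 ≈ -2.7615e-5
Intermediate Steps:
l = -55300
X = 19088 (X = 13192 - 1*(-5896) = 13192 + 5896 = 19088)
1/(X + l) = 1/(19088 - 55300) = 1/(-36212) = -1/36212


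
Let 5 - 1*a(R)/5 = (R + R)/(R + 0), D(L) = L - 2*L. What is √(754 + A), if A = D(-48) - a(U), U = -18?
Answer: √787 ≈ 28.054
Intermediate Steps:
D(L) = -L
a(R) = 15 (a(R) = 25 - 5*(R + R)/(R + 0) = 25 - 5*2*R/R = 25 - 5*2 = 25 - 10 = 15)
A = 33 (A = -1*(-48) - 1*15 = 48 - 15 = 33)
√(754 + A) = √(754 + 33) = √787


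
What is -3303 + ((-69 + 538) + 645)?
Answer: -2189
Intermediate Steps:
-3303 + ((-69 + 538) + 645) = -3303 + (469 + 645) = -3303 + 1114 = -2189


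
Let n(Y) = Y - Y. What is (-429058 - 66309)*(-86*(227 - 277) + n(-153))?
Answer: -2130078100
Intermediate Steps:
n(Y) = 0
(-429058 - 66309)*(-86*(227 - 277) + n(-153)) = (-429058 - 66309)*(-86*(227 - 277) + 0) = -495367*(-86*(-50) + 0) = -495367*(4300 + 0) = -495367*4300 = -2130078100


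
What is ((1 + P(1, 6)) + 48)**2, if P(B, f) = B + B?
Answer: 2601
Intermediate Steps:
P(B, f) = 2*B
((1 + P(1, 6)) + 48)**2 = ((1 + 2*1) + 48)**2 = ((1 + 2) + 48)**2 = (3 + 48)**2 = 51**2 = 2601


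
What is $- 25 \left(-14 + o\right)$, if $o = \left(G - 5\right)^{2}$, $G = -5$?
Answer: $-2150$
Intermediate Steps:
$o = 100$ ($o = \left(-5 - 5\right)^{2} = \left(-10\right)^{2} = 100$)
$- 25 \left(-14 + o\right) = - 25 \left(-14 + 100\right) = \left(-25\right) 86 = -2150$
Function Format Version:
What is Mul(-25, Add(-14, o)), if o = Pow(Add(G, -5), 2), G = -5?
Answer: -2150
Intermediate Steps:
o = 100 (o = Pow(Add(-5, -5), 2) = Pow(-10, 2) = 100)
Mul(-25, Add(-14, o)) = Mul(-25, Add(-14, 100)) = Mul(-25, 86) = -2150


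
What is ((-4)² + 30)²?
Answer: 2116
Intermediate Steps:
((-4)² + 30)² = (16 + 30)² = 46² = 2116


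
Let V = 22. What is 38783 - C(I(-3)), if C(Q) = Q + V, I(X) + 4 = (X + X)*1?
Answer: 38771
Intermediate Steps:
I(X) = -4 + 2*X (I(X) = -4 + (X + X)*1 = -4 + (2*X)*1 = -4 + 2*X)
C(Q) = 22 + Q (C(Q) = Q + 22 = 22 + Q)
38783 - C(I(-3)) = 38783 - (22 + (-4 + 2*(-3))) = 38783 - (22 + (-4 - 6)) = 38783 - (22 - 10) = 38783 - 1*12 = 38783 - 12 = 38771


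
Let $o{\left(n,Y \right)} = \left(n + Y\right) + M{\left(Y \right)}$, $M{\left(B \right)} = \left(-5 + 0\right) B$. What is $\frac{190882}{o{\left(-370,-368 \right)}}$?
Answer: $\frac{95441}{551} \approx 173.21$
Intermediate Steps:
$M{\left(B \right)} = - 5 B$
$o{\left(n,Y \right)} = n - 4 Y$ ($o{\left(n,Y \right)} = \left(n + Y\right) - 5 Y = \left(Y + n\right) - 5 Y = n - 4 Y$)
$\frac{190882}{o{\left(-370,-368 \right)}} = \frac{190882}{-370 - -1472} = \frac{190882}{-370 + 1472} = \frac{190882}{1102} = 190882 \cdot \frac{1}{1102} = \frac{95441}{551}$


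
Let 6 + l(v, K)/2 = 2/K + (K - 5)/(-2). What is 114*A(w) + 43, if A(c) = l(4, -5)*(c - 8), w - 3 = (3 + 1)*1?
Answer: 1811/5 ≈ 362.20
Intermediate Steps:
w = 7 (w = 3 + (3 + 1)*1 = 3 + 4*1 = 3 + 4 = 7)
l(v, K) = -7 - K + 4/K (l(v, K) = -12 + 2*(2/K + (K - 5)/(-2)) = -12 + 2*(2/K + (-5 + K)*(-1/2)) = -12 + 2*(2/K + (5/2 - K/2)) = -12 + 2*(5/2 + 2/K - K/2) = -12 + (5 - K + 4/K) = -7 - K + 4/K)
A(c) = 112/5 - 14*c/5 (A(c) = (-7 - 1*(-5) + 4/(-5))*(c - 8) = (-7 + 5 + 4*(-1/5))*(-8 + c) = (-7 + 5 - 4/5)*(-8 + c) = -14*(-8 + c)/5 = 112/5 - 14*c/5)
114*A(w) + 43 = 114*(112/5 - 14/5*7) + 43 = 114*(112/5 - 98/5) + 43 = 114*(14/5) + 43 = 1596/5 + 43 = 1811/5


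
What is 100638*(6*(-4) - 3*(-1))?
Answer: -2113398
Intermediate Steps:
100638*(6*(-4) - 3*(-1)) = 100638*(-24 + 3) = 100638*(-21) = -2113398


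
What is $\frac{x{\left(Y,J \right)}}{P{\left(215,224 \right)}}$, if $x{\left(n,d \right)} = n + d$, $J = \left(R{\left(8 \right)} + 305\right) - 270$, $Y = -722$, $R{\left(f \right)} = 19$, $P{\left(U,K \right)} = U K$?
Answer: $- \frac{167}{12040} \approx -0.01387$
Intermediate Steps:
$P{\left(U,K \right)} = K U$
$J = 54$ ($J = \left(19 + 305\right) - 270 = 324 - 270 = 54$)
$x{\left(n,d \right)} = d + n$
$\frac{x{\left(Y,J \right)}}{P{\left(215,224 \right)}} = \frac{54 - 722}{224 \cdot 215} = - \frac{668}{48160} = \left(-668\right) \frac{1}{48160} = - \frac{167}{12040}$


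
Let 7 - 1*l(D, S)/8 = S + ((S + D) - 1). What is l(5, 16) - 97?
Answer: -329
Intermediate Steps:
l(D, S) = 64 - 16*S - 8*D (l(D, S) = 56 - 8*(S + ((S + D) - 1)) = 56 - 8*(S + ((D + S) - 1)) = 56 - 8*(S + (-1 + D + S)) = 56 - 8*(-1 + D + 2*S) = 56 + (8 - 16*S - 8*D) = 64 - 16*S - 8*D)
l(5, 16) - 97 = (64 - 16*16 - 8*5) - 97 = (64 - 256 - 40) - 97 = -232 - 97 = -329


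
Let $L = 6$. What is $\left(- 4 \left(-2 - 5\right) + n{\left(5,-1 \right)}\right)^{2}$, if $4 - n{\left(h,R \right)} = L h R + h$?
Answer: $3249$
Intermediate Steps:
$n{\left(h,R \right)} = 4 - h - 6 R h$ ($n{\left(h,R \right)} = 4 - \left(6 h R + h\right) = 4 - \left(6 R h + h\right) = 4 - \left(h + 6 R h\right) = 4 - h - 6 R h$)
$\left(- 4 \left(-2 - 5\right) + n{\left(5,-1 \right)}\right)^{2} = \left(- 4 \left(-2 - 5\right) - \left(1 - 30\right)\right)^{2} = \left(\left(-4\right) \left(-7\right) + \left(4 - 5 + 30\right)\right)^{2} = \left(28 + 29\right)^{2} = 57^{2} = 3249$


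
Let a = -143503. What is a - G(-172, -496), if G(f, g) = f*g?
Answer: -228815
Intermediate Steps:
a - G(-172, -496) = -143503 - (-172)*(-496) = -143503 - 1*85312 = -143503 - 85312 = -228815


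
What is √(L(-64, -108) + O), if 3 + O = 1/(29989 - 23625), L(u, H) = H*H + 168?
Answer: √119770093387/3182 ≈ 108.76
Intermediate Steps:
L(u, H) = 168 + H² (L(u, H) = H² + 168 = 168 + H²)
O = -19091/6364 (O = -3 + 1/(29989 - 23625) = -3 + 1/6364 = -19091/6364 ≈ -2.9998)
√(L(-64, -108) + O) = √((168 + (-108)²) - 19091/6364) = √((168 + 11664) - 19091/6364) = √(11832 - 19091/6364) = √(75279757/6364) = √119770093387/3182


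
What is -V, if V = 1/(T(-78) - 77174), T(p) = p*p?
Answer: 1/71090 ≈ 1.4067e-5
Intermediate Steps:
T(p) = p**2
V = -1/71090 (V = 1/((-78)**2 - 77174) = 1/(6084 - 77174) = 1/(-71090) = -1/71090 ≈ -1.4067e-5)
-V = -1*(-1/71090) = 1/71090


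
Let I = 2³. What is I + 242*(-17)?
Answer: -4106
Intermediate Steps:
I = 8
I + 242*(-17) = 8 + 242*(-17) = 8 - 4114 = -4106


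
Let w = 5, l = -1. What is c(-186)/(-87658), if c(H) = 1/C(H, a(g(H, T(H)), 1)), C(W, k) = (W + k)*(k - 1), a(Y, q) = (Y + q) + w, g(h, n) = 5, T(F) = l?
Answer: 1/153401500 ≈ 6.5188e-9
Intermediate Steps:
T(F) = -1
a(Y, q) = 5 + Y + q (a(Y, q) = (Y + q) + 5 = 5 + Y + q)
C(W, k) = (-1 + k)*(W + k) (C(W, k) = (W + k)*(-1 + k) = (-1 + k)*(W + k))
c(H) = 1/(110 + 10*H) (c(H) = 1/((5 + 5 + 1)**2 - H - (5 + 5 + 1) + H*(5 + 5 + 1)) = 1/(11**2 - H - 1*11 + H*11) = 1/(121 - H - 11 + 11*H) = 1/(110 + 10*H))
c(-186)/(-87658) = (1/(10*(11 - 186)))/(-87658) = ((1/10)/(-175))*(-1/87658) = ((1/10)*(-1/175))*(-1/87658) = -1/1750*(-1/87658) = 1/153401500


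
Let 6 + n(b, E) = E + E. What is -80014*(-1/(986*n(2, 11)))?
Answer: 40007/7888 ≈ 5.0719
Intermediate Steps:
n(b, E) = -6 + 2*E (n(b, E) = -6 + (E + E) = -6 + 2*E)
-80014*(-1/(986*n(2, 11))) = -80014*(-1/(986*(-6 + 2*11))) = -80014*(-1/(986*(-6 + 22))) = -80014/((-986*16)) = -80014/(-15776) = -80014*(-1/15776) = 40007/7888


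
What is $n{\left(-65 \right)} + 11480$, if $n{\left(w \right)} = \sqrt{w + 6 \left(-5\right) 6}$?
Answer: $11480 + 7 i \sqrt{5} \approx 11480.0 + 15.652 i$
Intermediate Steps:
$n{\left(w \right)} = \sqrt{-180 + w}$ ($n{\left(w \right)} = \sqrt{w - 180} = \sqrt{-180 + w}$)
$n{\left(-65 \right)} + 11480 = \sqrt{-180 - 65} + 11480 = \sqrt{-245} + 11480 = 7 i \sqrt{5} + 11480 = 11480 + 7 i \sqrt{5}$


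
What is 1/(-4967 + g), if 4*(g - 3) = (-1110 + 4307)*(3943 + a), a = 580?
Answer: 4/14440175 ≈ 2.7700e-7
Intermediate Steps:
g = 14460043/4 (g = 3 + ((-1110 + 4307)*(3943 + 580))/4 = 3 + (3197*4523)/4 = 3 + (¼)*14460031 = 3 + 14460031/4 = 14460043/4 ≈ 3.6150e+6)
1/(-4967 + g) = 1/(-4967 + 14460043/4) = 1/(14440175/4) = 4/14440175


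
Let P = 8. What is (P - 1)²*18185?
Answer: 891065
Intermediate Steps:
(P - 1)²*18185 = (8 - 1)²*18185 = 7²*18185 = 49*18185 = 891065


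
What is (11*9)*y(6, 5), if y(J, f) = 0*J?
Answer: 0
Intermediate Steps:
y(J, f) = 0
(11*9)*y(6, 5) = (11*9)*0 = 99*0 = 0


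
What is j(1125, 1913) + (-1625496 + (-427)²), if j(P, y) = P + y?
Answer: -1440129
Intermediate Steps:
j(1125, 1913) + (-1625496 + (-427)²) = (1125 + 1913) + (-1625496 + (-427)²) = 3038 + (-1625496 + 182329) = 3038 - 1443167 = -1440129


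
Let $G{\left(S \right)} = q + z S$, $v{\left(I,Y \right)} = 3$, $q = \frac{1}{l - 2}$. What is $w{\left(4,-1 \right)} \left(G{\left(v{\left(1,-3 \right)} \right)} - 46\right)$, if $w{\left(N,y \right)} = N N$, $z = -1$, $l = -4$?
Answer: $- \frac{2360}{3} \approx -786.67$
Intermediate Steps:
$q = - \frac{1}{6}$ ($q = \frac{1}{-4 - 2} = \frac{1}{-6} = - \frac{1}{6} \approx -0.16667$)
$w{\left(N,y \right)} = N^{2}$
$G{\left(S \right)} = - \frac{1}{6} - S$
$w{\left(4,-1 \right)} \left(G{\left(v{\left(1,-3 \right)} \right)} - 46\right) = 4^{2} \left(\left(- \frac{1}{6} - 3\right) - 46\right) = 16 \left(\left(- \frac{1}{6} - 3\right) - 46\right) = 16 \left(- \frac{19}{6} - 46\right) = 16 \left(- \frac{295}{6}\right) = - \frac{2360}{3}$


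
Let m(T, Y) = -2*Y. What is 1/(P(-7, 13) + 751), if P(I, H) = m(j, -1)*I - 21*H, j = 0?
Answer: 1/464 ≈ 0.0021552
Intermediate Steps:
P(I, H) = -21*H + 2*I (P(I, H) = (-2*(-1))*I - 21*H = 2*I - 21*H = -21*H + 2*I)
1/(P(-7, 13) + 751) = 1/((-21*13 + 2*(-7)) + 751) = 1/((-273 - 14) + 751) = 1/(-287 + 751) = 1/464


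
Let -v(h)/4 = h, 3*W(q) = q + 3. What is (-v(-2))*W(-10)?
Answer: 56/3 ≈ 18.667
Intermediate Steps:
W(q) = 1 + q/3 (W(q) = (q + 3)/3 = (3 + q)/3 = 1 + q/3)
v(h) = -4*h
(-v(-2))*W(-10) = (-(-4)*(-2))*(1 + (1/3)*(-10)) = (-1*8)*(1 - 10/3) = -8*(-7/3) = 56/3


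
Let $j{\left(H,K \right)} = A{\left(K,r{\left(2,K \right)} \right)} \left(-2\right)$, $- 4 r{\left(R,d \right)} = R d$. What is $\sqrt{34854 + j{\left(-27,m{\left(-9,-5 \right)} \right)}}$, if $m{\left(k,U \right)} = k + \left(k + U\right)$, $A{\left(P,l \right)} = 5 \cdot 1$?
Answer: $2 \sqrt{8711} \approx 186.67$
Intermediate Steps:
$r{\left(R,d \right)} = - \frac{R d}{4}$
$A{\left(P,l \right)} = 5$
$m{\left(k,U \right)} = U + 2 k$ ($m{\left(k,U \right)} = k + \left(U + k\right) = U + 2 k$)
$j{\left(H,K \right)} = -10$ ($j{\left(H,K \right)} = 5 \left(-2\right) = -10$)
$\sqrt{34854 + j{\left(-27,m{\left(-9,-5 \right)} \right)}} = \sqrt{34854 - 10} = \sqrt{34844} = 2 \sqrt{8711}$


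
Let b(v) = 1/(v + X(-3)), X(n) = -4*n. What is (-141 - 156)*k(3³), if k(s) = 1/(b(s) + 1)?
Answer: -11583/40 ≈ -289.58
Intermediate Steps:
b(v) = 1/(12 + v) (b(v) = 1/(v - 4*(-3)) = 1/(v + 12) = 1/(12 + v))
k(s) = 1/(1 + 1/(12 + s)) (k(s) = 1/(1/(12 + s) + 1) = 1/(1 + 1/(12 + s)))
(-141 - 156)*k(3³) = (-141 - 156)*((12 + 3³)/(13 + 3³)) = -297*(12 + 27)/(13 + 27) = -297*39/40 = -11583/40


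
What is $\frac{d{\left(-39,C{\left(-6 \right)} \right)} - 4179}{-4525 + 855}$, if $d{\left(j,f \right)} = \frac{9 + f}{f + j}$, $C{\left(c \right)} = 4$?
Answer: $\frac{73139}{64225} \approx 1.1388$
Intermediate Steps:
$d{\left(j,f \right)} = \frac{9 + f}{f + j}$
$\frac{d{\left(-39,C{\left(-6 \right)} \right)} - 4179}{-4525 + 855} = \frac{\frac{9 + 4}{4 - 39} - 4179}{-4525 + 855} = \frac{\frac{1}{-35} \cdot 13 - 4179}{-3670} = \left(\left(- \frac{1}{35}\right) 13 - 4179\right) \left(- \frac{1}{3670}\right) = \left(- \frac{13}{35} - 4179\right) \left(- \frac{1}{3670}\right) = \left(- \frac{146278}{35}\right) \left(- \frac{1}{3670}\right) = \frac{73139}{64225}$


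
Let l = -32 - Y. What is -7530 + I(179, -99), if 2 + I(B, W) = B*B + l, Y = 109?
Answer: 24368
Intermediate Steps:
l = -141 (l = -32 - 1*109 = -32 - 109 = -141)
I(B, W) = -143 + B² (I(B, W) = -2 + (B*B - 141) = -2 + (B² - 141) = -2 + (-141 + B²) = -143 + B²)
-7530 + I(179, -99) = -7530 + (-143 + 179²) = -7530 + (-143 + 32041) = -7530 + 31898 = 24368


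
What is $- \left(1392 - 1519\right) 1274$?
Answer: $161798$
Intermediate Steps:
$- \left(1392 - 1519\right) 1274 = - \left(-127\right) 1274 = \left(-1\right) \left(-161798\right) = 161798$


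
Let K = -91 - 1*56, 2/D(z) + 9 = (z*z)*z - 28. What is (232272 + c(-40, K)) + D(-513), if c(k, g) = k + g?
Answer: 15666402887694/67502867 ≈ 2.3209e+5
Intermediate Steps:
D(z) = 2/(-37 + z³) (D(z) = 2/(-9 + ((z*z)*z - 28)) = 2/(-9 + (z²*z - 28)) = 2/(-9 + (z³ - 28)) = 2/(-9 + (-28 + z³)) = 2/(-37 + z³))
K = -147 (K = -91 - 56 = -147)
c(k, g) = g + k
(232272 + c(-40, K)) + D(-513) = (232272 + (-147 - 40)) + 2/(-37 + (-513)³) = (232272 - 187) + 2/(-37 - 135005697) = 232085 + 2/(-135005734) = 232085 + 2*(-1/135005734) = 232085 - 1/67502867 = 15666402887694/67502867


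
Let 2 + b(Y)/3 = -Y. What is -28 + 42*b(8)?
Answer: -1288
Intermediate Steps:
b(Y) = -6 - 3*Y (b(Y) = -6 + 3*(-Y) = -6 - 3*Y)
-28 + 42*b(8) = -28 + 42*(-6 - 3*8) = -28 + 42*(-6 - 24) = -28 + 42*(-30) = -28 - 1260 = -1288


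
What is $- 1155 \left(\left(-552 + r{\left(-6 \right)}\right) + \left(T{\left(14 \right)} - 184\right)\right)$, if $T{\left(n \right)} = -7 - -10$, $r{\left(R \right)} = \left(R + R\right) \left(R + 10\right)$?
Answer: $902055$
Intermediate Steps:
$r{\left(R \right)} = 2 R \left(10 + R\right)$
$T{\left(n \right)} = 3$ ($T{\left(n \right)} = -7 + 10 = 3$)
$- 1155 \left(\left(-552 + r{\left(-6 \right)}\right) + \left(T{\left(14 \right)} - 184\right)\right) = - 1155 \left(\left(-552 + 2 \left(-6\right) \left(10 - 6\right)\right) + \left(3 - 184\right)\right) = - 1155 \left(\left(-552 + 2 \left(-6\right) 4\right) - 181\right) = - 1155 \left(\left(-552 - 48\right) - 181\right) = - 1155 \left(-600 - 181\right) = \left(-1155\right) \left(-781\right) = 902055$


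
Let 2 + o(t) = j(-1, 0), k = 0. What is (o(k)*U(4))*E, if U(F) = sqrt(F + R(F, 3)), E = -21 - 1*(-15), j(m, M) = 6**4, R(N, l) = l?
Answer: -7764*sqrt(7) ≈ -20542.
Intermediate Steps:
j(m, M) = 1296
o(t) = 1294 (o(t) = -2 + 1296 = 1294)
E = -6 (E = -21 + 15 = -6)
U(F) = sqrt(3 + F) (U(F) = sqrt(F + 3) = sqrt(3 + F))
(o(k)*U(4))*E = (1294*sqrt(3 + 4))*(-6) = (1294*sqrt(7))*(-6) = -7764*sqrt(7)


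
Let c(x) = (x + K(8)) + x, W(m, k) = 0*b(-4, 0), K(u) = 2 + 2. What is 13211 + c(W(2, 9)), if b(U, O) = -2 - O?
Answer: 13215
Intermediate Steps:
K(u) = 4
W(m, k) = 0 (W(m, k) = 0*(-2 - 1*0) = 0*(-2 + 0) = 0*(-2) = 0)
c(x) = 4 + 2*x (c(x) = (x + 4) + x = (4 + x) + x = 4 + 2*x)
13211 + c(W(2, 9)) = 13211 + (4 + 2*0) = 13211 + (4 + 0) = 13211 + 4 = 13215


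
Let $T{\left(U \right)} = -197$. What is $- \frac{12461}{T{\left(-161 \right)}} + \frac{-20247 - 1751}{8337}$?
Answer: $\frac{99553751}{1642389} \approx 60.615$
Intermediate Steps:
$- \frac{12461}{T{\left(-161 \right)}} + \frac{-20247 - 1751}{8337} = - \frac{12461}{-197} + \frac{-20247 - 1751}{8337} = \left(-12461\right) \left(- \frac{1}{197}\right) - \frac{21998}{8337} = \frac{12461}{197} - \frac{21998}{8337} = \frac{99553751}{1642389}$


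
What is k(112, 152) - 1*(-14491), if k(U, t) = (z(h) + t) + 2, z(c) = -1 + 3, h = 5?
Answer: 14647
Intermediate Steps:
z(c) = 2
k(U, t) = 4 + t (k(U, t) = (2 + t) + 2 = 4 + t)
k(112, 152) - 1*(-14491) = (4 + 152) - 1*(-14491) = 156 + 14491 = 14647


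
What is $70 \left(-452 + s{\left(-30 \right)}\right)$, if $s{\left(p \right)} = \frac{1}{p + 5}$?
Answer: $- \frac{158214}{5} \approx -31643.0$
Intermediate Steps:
$s{\left(p \right)} = \frac{1}{5 + p}$
$70 \left(-452 + s{\left(-30 \right)}\right) = 70 \left(-452 + \frac{1}{5 - 30}\right) = 70 \left(-452 + \frac{1}{-25}\right) = 70 \left(-452 - \frac{1}{25}\right) = 70 \left(- \frac{11301}{25}\right) = - \frac{158214}{5}$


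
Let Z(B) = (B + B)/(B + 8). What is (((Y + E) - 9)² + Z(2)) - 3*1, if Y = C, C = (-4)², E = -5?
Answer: 7/5 ≈ 1.4000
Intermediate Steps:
Z(B) = 2*B/(8 + B) (Z(B) = (2*B)/(8 + B) = 2*B/(8 + B))
C = 16
Y = 16
(((Y + E) - 9)² + Z(2)) - 3*1 = (((16 - 5) - 9)² + 2*2/(8 + 2)) - 3*1 = ((11 - 9)² + 2*2/10) - 3 = (2² + 2*2*(⅒)) - 3 = (4 + ⅖) - 3 = 22/5 - 3 = 7/5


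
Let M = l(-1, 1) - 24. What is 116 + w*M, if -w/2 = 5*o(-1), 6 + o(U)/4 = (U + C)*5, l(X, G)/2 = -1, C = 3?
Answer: 4276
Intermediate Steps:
l(X, G) = -2 (l(X, G) = 2*(-1) = -2)
o(U) = 36 + 20*U (o(U) = -24 + 4*((U + 3)*5) = -24 + 4*((3 + U)*5) = -24 + 4*(15 + 5*U) = -24 + (60 + 20*U) = 36 + 20*U)
M = -26 (M = -2 - 24 = -26)
w = -160 (w = -10*(36 + 20*(-1)) = -10*(36 - 20) = -10*16 = -2*80 = -160)
116 + w*M = 116 - 160*(-26) = 116 + 4160 = 4276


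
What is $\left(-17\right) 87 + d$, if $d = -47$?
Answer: $-1526$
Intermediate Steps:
$\left(-17\right) 87 + d = \left(-17\right) 87 - 47 = -1479 - 47 = -1526$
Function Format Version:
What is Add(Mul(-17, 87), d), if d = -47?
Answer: -1526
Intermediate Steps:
Add(Mul(-17, 87), d) = Add(Mul(-17, 87), -47) = Add(-1479, -47) = -1526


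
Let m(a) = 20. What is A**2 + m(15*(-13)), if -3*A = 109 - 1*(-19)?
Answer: 16564/9 ≈ 1840.4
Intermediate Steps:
A = -128/3 (A = -(109 - 1*(-19))/3 = -(109 + 19)/3 = -1/3*128 = -128/3 ≈ -42.667)
A**2 + m(15*(-13)) = (-128/3)**2 + 20 = 16384/9 + 20 = 16564/9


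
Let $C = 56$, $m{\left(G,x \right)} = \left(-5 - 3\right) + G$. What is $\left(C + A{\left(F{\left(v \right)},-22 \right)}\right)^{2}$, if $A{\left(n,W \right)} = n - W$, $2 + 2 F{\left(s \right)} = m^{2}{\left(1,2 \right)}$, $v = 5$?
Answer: $\frac{41209}{4} \approx 10302.0$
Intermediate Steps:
$m{\left(G,x \right)} = -8 + G$
$F{\left(s \right)} = \frac{47}{2}$ ($F{\left(s \right)} = -1 + \frac{\left(-8 + 1\right)^{2}}{2} = -1 + \frac{\left(-7\right)^{2}}{2} = -1 + \frac{1}{2} \cdot 49 = -1 + \frac{49}{2} = \frac{47}{2}$)
$\left(C + A{\left(F{\left(v \right)},-22 \right)}\right)^{2} = \left(56 + \left(\frac{47}{2} - -22\right)\right)^{2} = \left(56 + \left(\frac{47}{2} + 22\right)\right)^{2} = \left(56 + \frac{91}{2}\right)^{2} = \left(\frac{203}{2}\right)^{2} = \frac{41209}{4}$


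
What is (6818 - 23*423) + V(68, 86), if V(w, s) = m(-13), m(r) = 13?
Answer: -2898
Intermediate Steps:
V(w, s) = 13
(6818 - 23*423) + V(68, 86) = (6818 - 23*423) + 13 = (6818 - 9729) + 13 = -2911 + 13 = -2898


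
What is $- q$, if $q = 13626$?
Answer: $-13626$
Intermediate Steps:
$- q = \left(-1\right) 13626 = -13626$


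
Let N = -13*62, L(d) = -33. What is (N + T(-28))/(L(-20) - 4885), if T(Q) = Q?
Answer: 417/2459 ≈ 0.16958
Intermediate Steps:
N = -806
(N + T(-28))/(L(-20) - 4885) = (-806 - 28)/(-33 - 4885) = -834/(-4918) = -834*(-1/4918) = 417/2459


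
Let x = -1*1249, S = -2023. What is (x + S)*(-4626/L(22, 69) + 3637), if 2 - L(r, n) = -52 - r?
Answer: -222320948/19 ≈ -1.1701e+7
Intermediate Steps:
L(r, n) = 54 + r (L(r, n) = 2 - (-52 - r) = 2 + (52 + r) = 54 + r)
x = -1249
(x + S)*(-4626/L(22, 69) + 3637) = (-1249 - 2023)*(-4626/(54 + 22) + 3637) = -3272*(-4626/76 + 3637) = -3272*(-4626*1/76 + 3637) = -3272*(-2313/38 + 3637) = -3272*135893/38 = -222320948/19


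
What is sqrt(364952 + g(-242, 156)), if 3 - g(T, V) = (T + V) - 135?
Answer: 2*sqrt(91294) ≈ 604.30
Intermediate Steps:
g(T, V) = 138 - T - V (g(T, V) = 3 - ((T + V) - 135) = 3 - (-135 + T + V) = 3 + (135 - T - V) = 138 - T - V)
sqrt(364952 + g(-242, 156)) = sqrt(364952 + (138 - 1*(-242) - 1*156)) = sqrt(364952 + (138 + 242 - 156)) = sqrt(364952 + 224) = sqrt(365176) = 2*sqrt(91294)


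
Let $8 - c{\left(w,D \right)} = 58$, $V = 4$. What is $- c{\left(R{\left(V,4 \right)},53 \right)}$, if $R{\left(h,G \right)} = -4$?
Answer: $50$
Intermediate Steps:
$c{\left(w,D \right)} = -50$ ($c{\left(w,D \right)} = 8 - 58 = -50$)
$- c{\left(R{\left(V,4 \right)},53 \right)} = \left(-1\right) \left(-50\right) = 50$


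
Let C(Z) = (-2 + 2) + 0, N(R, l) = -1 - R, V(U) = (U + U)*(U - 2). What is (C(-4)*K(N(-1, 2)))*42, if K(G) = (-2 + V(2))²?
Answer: 0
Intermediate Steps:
V(U) = 2*U*(-2 + U) (V(U) = (2*U)*(-2 + U) = 2*U*(-2 + U))
C(Z) = 0 (C(Z) = 0 + 0 = 0)
K(G) = 4 (K(G) = (-2 + 2*2*(-2 + 2))² = (-2 + 2*2*0)² = (-2 + 0)² = (-2)² = 4)
(C(-4)*K(N(-1, 2)))*42 = (0*4)*42 = 0*42 = 0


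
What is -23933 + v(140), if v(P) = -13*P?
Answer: -25753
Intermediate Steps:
-23933 + v(140) = -23933 - 13*140 = -23933 - 1820 = -25753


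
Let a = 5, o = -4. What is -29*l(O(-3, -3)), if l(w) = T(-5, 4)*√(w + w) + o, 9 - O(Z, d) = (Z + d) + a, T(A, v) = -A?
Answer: 116 - 290*√5 ≈ -532.46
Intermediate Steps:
O(Z, d) = 4 - Z - d (O(Z, d) = 9 - ((Z + d) + 5) = 9 - (5 + Z + d) = 9 + (-5 - Z - d) = 4 - Z - d)
l(w) = -4 + 5*√2*√w (l(w) = (-1*(-5))*√(w + w) - 4 = 5*√(2*w) - 4 = 5*(√2*√w) - 4 = 5*√2*√w - 4 = -4 + 5*√2*√w)
-29*l(O(-3, -3)) = -29*(-4 + 5*√2*√(4 - 1*(-3) - 1*(-3))) = -29*(-4 + 5*√2*√(4 + 3 + 3)) = -29*(-4 + 5*√2*√10) = -29*(-4 + 10*√5) = 116 - 290*√5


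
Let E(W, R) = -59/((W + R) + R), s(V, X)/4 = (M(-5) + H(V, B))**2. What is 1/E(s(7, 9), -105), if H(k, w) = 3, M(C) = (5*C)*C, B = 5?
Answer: -65326/59 ≈ -1107.2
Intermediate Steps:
M(C) = 5*C**2
s(V, X) = 65536 (s(V, X) = 4*(5*(-5)**2 + 3)**2 = 4*(5*25 + 3)**2 = 4*(125 + 3)**2 = 4*128**2 = 4*16384 = 65536)
E(W, R) = -59/(W + 2*R) (E(W, R) = -59/((R + W) + R) = -59/(W + 2*R))
1/E(s(7, 9), -105) = 1/(-59/(65536 + 2*(-105))) = 1/(-59/(65536 - 210)) = 1/(-59/65326) = -65326/59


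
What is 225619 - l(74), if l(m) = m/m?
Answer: 225618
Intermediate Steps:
l(m) = 1
225619 - l(74) = 225619 - 1*1 = 225619 - 1 = 225618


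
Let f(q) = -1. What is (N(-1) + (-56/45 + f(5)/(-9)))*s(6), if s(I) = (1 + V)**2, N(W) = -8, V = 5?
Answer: -1644/5 ≈ -328.80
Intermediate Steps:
s(I) = 36 (s(I) = (1 + 5)**2 = 6**2 = 36)
(N(-1) + (-56/45 + f(5)/(-9)))*s(6) = (-8 + (-56/45 - 1/(-9)))*36 = (-8 + (-56*1/45 - 1*(-1/9)))*36 = (-8 + (-56/45 + 1/9))*36 = (-8 - 17/15)*36 = -137/15*36 = -1644/5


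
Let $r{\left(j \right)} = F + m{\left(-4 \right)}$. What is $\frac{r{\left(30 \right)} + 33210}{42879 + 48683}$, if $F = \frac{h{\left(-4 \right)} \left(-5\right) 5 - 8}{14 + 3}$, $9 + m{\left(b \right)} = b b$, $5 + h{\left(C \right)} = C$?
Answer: $\frac{282453}{778277} \approx 0.36292$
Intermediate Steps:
$h{\left(C \right)} = -5 + C$
$m{\left(b \right)} = -9 + b^{2}$ ($m{\left(b \right)} = -9 + b b = -9 + b^{2}$)
$F = \frac{217}{17}$ ($F = \frac{\left(-5 - 4\right) \left(-5\right) 5 - 8}{14 + 3} = \frac{\left(-9\right) \left(-5\right) 5 - 8}{17} = \left(45 \cdot 5 - 8\right) \frac{1}{17} = \left(225 - 8\right) \frac{1}{17} = 217 \cdot \frac{1}{17} = \frac{217}{17} \approx 12.765$)
$r{\left(j \right)} = \frac{336}{17}$ ($r{\left(j \right)} = \frac{217}{17} - \left(9 - \left(-4\right)^{2}\right) = \frac{217}{17} + \left(-9 + 16\right) = \frac{217}{17} + 7 = \frac{336}{17}$)
$\frac{r{\left(30 \right)} + 33210}{42879 + 48683} = \frac{\frac{336}{17} + 33210}{42879 + 48683} = \frac{564906}{17 \cdot 91562} = \frac{564906}{17} \cdot \frac{1}{91562} = \frac{282453}{778277}$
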